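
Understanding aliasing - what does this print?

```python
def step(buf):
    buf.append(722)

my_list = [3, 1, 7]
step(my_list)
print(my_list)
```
[3, 1, 7, 722]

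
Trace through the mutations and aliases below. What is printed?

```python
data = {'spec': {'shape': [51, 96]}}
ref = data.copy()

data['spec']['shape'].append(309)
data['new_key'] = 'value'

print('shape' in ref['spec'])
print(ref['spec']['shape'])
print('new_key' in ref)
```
True
[51, 96, 309]
False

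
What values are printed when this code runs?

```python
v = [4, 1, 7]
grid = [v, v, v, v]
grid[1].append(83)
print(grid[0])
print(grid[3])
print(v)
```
[4, 1, 7, 83]
[4, 1, 7, 83]
[4, 1, 7, 83]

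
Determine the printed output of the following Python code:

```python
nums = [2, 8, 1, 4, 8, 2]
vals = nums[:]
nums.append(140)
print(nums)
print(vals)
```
[2, 8, 1, 4, 8, 2, 140]
[2, 8, 1, 4, 8, 2]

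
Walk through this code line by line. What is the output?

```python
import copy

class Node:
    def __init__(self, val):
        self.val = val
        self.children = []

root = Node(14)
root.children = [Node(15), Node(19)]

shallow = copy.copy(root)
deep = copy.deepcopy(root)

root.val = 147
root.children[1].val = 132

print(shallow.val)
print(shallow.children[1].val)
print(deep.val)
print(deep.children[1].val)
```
14
132
14
19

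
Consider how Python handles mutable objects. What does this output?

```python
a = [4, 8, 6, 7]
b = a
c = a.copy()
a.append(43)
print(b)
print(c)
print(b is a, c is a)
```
[4, 8, 6, 7, 43]
[4, 8, 6, 7]
True False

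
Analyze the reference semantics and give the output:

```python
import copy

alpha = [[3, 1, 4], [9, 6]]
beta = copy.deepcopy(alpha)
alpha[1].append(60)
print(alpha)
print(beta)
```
[[3, 1, 4], [9, 6, 60]]
[[3, 1, 4], [9, 6]]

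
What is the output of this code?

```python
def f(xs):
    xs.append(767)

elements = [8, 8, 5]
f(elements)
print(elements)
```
[8, 8, 5, 767]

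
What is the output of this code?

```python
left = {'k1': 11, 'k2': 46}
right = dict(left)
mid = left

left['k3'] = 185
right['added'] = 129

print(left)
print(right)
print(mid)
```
{'k1': 11, 'k2': 46, 'k3': 185}
{'k1': 11, 'k2': 46, 'added': 129}
{'k1': 11, 'k2': 46, 'k3': 185}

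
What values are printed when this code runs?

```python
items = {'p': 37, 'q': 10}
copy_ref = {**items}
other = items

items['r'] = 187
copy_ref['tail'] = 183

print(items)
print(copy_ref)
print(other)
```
{'p': 37, 'q': 10, 'r': 187}
{'p': 37, 'q': 10, 'tail': 183}
{'p': 37, 'q': 10, 'r': 187}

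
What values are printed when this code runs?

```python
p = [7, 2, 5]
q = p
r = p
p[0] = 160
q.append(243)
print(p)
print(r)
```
[160, 2, 5, 243]
[160, 2, 5, 243]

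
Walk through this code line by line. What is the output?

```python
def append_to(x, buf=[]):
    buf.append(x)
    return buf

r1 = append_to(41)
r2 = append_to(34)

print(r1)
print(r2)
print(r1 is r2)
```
[41, 34]
[41, 34]
True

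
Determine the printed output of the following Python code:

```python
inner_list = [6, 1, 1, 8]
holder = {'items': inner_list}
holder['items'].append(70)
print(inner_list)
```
[6, 1, 1, 8, 70]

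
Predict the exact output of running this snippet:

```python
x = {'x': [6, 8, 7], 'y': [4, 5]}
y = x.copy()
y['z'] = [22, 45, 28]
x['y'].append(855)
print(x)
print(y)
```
{'x': [6, 8, 7], 'y': [4, 5, 855]}
{'x': [6, 8, 7], 'y': [4, 5, 855], 'z': [22, 45, 28]}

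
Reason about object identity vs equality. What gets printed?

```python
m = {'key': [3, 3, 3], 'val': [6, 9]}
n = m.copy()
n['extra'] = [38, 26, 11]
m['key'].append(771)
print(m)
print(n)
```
{'key': [3, 3, 3, 771], 'val': [6, 9]}
{'key': [3, 3, 3, 771], 'val': [6, 9], 'extra': [38, 26, 11]}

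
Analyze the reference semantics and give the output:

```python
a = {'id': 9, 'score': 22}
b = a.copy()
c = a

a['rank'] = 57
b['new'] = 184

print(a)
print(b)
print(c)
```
{'id': 9, 'score': 22, 'rank': 57}
{'id': 9, 'score': 22, 'new': 184}
{'id': 9, 'score': 22, 'rank': 57}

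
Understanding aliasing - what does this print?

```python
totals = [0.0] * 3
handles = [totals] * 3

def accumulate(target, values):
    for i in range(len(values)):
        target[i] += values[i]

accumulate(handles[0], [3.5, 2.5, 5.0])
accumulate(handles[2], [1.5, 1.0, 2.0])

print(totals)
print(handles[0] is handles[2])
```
[5.0, 3.5, 7.0]
True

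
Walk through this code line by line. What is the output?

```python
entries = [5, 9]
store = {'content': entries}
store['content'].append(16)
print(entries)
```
[5, 9, 16]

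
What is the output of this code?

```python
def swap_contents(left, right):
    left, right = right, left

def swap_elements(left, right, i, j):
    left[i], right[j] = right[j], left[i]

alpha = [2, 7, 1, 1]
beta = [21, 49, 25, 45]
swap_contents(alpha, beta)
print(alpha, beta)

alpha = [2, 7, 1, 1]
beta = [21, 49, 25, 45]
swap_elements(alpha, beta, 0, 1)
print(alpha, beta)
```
[2, 7, 1, 1] [21, 49, 25, 45]
[49, 7, 1, 1] [21, 2, 25, 45]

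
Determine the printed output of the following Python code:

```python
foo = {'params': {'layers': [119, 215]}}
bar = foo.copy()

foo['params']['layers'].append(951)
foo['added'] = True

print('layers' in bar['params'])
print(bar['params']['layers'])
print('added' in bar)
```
True
[119, 215, 951]
False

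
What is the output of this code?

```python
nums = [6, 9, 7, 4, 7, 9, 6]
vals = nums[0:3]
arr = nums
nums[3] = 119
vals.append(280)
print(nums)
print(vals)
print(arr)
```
[6, 9, 7, 119, 7, 9, 6]
[6, 9, 7, 280]
[6, 9, 7, 119, 7, 9, 6]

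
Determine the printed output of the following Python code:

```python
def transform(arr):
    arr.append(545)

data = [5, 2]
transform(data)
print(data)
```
[5, 2, 545]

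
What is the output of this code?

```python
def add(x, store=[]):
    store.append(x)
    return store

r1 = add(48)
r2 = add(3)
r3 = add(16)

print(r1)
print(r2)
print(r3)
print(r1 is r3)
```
[48, 3, 16]
[48, 3, 16]
[48, 3, 16]
True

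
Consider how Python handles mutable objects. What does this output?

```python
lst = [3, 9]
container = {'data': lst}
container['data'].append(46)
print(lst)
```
[3, 9, 46]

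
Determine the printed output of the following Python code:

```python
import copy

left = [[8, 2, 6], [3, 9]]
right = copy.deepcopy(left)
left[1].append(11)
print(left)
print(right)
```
[[8, 2, 6], [3, 9, 11]]
[[8, 2, 6], [3, 9]]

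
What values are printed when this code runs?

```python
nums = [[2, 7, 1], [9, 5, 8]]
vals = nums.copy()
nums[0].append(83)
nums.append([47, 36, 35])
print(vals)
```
[[2, 7, 1, 83], [9, 5, 8]]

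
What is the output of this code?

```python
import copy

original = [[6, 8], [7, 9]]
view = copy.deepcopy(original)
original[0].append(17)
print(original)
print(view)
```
[[6, 8, 17], [7, 9]]
[[6, 8], [7, 9]]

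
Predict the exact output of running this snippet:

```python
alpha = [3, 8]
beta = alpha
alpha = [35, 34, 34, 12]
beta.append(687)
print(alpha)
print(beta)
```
[35, 34, 34, 12]
[3, 8, 687]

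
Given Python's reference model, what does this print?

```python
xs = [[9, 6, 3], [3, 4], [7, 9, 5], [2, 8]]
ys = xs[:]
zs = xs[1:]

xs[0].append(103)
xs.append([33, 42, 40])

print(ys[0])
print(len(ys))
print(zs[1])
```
[9, 6, 3, 103]
4
[7, 9, 5]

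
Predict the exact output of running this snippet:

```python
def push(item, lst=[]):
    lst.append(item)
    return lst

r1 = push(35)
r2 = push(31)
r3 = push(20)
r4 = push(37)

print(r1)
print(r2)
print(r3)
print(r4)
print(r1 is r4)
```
[35, 31, 20, 37]
[35, 31, 20, 37]
[35, 31, 20, 37]
[35, 31, 20, 37]
True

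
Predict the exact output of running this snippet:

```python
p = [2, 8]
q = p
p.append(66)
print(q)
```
[2, 8, 66]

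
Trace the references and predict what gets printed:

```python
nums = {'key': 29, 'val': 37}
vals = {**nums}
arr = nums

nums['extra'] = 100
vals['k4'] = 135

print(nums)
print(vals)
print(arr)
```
{'key': 29, 'val': 37, 'extra': 100}
{'key': 29, 'val': 37, 'k4': 135}
{'key': 29, 'val': 37, 'extra': 100}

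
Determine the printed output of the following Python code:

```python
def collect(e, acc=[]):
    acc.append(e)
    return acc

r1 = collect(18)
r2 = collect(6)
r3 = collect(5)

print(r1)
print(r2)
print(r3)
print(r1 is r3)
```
[18, 6, 5]
[18, 6, 5]
[18, 6, 5]
True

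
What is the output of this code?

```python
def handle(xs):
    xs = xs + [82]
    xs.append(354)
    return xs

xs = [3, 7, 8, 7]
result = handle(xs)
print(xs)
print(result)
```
[3, 7, 8, 7]
[3, 7, 8, 7, 82, 354]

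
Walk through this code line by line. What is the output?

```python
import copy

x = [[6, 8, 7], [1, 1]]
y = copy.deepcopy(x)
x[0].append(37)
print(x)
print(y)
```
[[6, 8, 7, 37], [1, 1]]
[[6, 8, 7], [1, 1]]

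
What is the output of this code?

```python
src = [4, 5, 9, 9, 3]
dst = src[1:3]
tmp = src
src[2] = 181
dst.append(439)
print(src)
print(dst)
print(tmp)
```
[4, 5, 181, 9, 3]
[5, 9, 439]
[4, 5, 181, 9, 3]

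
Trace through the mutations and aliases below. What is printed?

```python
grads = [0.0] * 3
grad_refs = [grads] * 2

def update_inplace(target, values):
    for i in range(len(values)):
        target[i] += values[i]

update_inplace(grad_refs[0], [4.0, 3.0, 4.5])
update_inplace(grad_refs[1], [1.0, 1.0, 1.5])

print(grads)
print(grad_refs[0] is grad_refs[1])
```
[5.0, 4.0, 6.0]
True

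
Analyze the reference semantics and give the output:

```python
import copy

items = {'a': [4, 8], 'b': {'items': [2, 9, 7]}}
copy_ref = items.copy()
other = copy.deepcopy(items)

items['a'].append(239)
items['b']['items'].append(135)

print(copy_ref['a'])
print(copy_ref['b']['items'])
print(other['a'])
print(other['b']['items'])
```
[4, 8, 239]
[2, 9, 7, 135]
[4, 8]
[2, 9, 7]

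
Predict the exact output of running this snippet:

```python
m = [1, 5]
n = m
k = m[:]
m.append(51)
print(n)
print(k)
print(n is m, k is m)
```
[1, 5, 51]
[1, 5]
True False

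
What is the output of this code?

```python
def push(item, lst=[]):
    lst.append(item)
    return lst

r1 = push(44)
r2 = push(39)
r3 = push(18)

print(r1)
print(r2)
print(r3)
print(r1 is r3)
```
[44, 39, 18]
[44, 39, 18]
[44, 39, 18]
True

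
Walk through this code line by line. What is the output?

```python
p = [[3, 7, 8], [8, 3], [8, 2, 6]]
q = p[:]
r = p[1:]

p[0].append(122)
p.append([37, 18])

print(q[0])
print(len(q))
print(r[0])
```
[3, 7, 8, 122]
3
[8, 3]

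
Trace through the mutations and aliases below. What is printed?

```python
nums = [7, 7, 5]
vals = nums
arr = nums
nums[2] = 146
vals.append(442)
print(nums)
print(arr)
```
[7, 7, 146, 442]
[7, 7, 146, 442]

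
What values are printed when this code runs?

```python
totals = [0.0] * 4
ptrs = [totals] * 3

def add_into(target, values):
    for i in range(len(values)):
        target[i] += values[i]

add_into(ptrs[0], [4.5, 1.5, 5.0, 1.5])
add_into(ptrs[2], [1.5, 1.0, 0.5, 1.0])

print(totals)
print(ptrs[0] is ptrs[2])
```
[6.0, 2.5, 5.5, 2.5]
True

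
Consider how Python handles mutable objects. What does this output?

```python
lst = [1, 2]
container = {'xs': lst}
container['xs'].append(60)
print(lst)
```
[1, 2, 60]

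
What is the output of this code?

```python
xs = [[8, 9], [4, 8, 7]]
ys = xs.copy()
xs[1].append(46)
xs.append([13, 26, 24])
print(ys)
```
[[8, 9], [4, 8, 7, 46]]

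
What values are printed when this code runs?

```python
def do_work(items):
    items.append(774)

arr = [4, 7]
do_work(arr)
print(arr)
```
[4, 7, 774]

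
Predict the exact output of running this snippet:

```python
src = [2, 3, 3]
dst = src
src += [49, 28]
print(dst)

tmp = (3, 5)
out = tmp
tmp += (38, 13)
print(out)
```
[2, 3, 3, 49, 28]
(3, 5)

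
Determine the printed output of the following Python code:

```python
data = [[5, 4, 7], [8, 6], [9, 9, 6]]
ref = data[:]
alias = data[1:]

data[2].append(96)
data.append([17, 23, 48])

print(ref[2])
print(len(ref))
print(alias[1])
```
[9, 9, 6, 96]
3
[9, 9, 6, 96]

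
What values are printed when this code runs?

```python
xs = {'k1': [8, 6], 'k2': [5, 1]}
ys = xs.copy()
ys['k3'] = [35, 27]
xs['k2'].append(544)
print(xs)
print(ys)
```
{'k1': [8, 6], 'k2': [5, 1, 544]}
{'k1': [8, 6], 'k2': [5, 1, 544], 'k3': [35, 27]}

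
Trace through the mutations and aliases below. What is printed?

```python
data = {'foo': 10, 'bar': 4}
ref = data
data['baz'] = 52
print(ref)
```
{'foo': 10, 'bar': 4, 'baz': 52}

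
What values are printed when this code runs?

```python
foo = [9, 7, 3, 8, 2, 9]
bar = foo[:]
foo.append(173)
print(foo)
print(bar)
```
[9, 7, 3, 8, 2, 9, 173]
[9, 7, 3, 8, 2, 9]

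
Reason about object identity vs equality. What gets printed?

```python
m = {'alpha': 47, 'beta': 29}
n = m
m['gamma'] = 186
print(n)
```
{'alpha': 47, 'beta': 29, 'gamma': 186}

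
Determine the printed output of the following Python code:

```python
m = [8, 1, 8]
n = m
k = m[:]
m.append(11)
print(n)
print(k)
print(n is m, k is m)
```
[8, 1, 8, 11]
[8, 1, 8]
True False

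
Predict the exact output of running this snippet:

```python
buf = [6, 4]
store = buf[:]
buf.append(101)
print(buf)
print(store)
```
[6, 4, 101]
[6, 4]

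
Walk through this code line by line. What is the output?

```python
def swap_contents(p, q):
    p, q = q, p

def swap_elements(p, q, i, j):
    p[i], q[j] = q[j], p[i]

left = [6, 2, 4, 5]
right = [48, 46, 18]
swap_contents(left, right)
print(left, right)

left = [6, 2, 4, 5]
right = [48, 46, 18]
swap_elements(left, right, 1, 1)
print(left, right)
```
[6, 2, 4, 5] [48, 46, 18]
[6, 46, 4, 5] [48, 2, 18]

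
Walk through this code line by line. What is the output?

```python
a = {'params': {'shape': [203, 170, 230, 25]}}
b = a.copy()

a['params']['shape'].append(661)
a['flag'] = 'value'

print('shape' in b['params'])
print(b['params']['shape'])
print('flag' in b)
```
True
[203, 170, 230, 25, 661]
False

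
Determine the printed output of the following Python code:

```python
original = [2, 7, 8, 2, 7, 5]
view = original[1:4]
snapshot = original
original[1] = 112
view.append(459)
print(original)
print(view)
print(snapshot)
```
[2, 112, 8, 2, 7, 5]
[7, 8, 2, 459]
[2, 112, 8, 2, 7, 5]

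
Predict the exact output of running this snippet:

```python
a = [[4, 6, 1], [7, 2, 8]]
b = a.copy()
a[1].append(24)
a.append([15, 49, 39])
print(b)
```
[[4, 6, 1], [7, 2, 8, 24]]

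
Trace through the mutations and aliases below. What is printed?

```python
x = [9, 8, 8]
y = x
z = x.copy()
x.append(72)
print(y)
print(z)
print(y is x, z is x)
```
[9, 8, 8, 72]
[9, 8, 8]
True False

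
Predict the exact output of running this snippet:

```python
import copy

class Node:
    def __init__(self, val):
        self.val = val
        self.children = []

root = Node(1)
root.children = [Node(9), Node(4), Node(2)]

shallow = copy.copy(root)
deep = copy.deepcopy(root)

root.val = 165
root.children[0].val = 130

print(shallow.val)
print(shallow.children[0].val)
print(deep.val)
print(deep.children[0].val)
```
1
130
1
9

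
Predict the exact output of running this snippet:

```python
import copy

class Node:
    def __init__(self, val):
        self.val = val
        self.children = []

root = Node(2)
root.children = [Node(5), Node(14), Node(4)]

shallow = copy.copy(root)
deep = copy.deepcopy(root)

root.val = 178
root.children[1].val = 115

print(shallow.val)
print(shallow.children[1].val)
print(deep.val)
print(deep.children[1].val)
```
2
115
2
14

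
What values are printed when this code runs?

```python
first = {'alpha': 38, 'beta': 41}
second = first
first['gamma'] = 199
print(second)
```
{'alpha': 38, 'beta': 41, 'gamma': 199}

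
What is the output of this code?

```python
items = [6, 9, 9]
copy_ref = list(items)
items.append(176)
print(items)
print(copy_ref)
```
[6, 9, 9, 176]
[6, 9, 9]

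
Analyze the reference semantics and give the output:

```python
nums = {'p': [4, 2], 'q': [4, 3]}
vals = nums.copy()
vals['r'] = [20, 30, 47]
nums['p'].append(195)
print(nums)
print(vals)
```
{'p': [4, 2, 195], 'q': [4, 3]}
{'p': [4, 2, 195], 'q': [4, 3], 'r': [20, 30, 47]}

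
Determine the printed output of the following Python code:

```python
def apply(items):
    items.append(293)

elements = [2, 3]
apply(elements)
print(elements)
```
[2, 3, 293]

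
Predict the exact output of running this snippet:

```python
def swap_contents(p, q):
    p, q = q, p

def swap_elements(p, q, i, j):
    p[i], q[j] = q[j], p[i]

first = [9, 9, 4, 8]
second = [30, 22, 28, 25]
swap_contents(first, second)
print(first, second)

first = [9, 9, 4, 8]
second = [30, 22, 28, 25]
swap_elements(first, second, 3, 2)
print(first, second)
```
[9, 9, 4, 8] [30, 22, 28, 25]
[9, 9, 4, 28] [30, 22, 8, 25]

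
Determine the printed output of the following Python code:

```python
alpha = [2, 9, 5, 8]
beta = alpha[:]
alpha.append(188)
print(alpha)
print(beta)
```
[2, 9, 5, 8, 188]
[2, 9, 5, 8]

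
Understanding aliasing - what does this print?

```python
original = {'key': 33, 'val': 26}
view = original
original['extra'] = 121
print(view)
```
{'key': 33, 'val': 26, 'extra': 121}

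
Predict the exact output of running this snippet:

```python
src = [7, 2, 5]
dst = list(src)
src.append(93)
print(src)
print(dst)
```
[7, 2, 5, 93]
[7, 2, 5]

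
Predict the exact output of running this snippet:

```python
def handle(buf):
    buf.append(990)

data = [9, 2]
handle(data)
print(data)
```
[9, 2, 990]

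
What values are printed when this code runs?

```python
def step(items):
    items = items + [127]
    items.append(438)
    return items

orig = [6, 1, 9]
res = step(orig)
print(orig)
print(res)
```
[6, 1, 9]
[6, 1, 9, 127, 438]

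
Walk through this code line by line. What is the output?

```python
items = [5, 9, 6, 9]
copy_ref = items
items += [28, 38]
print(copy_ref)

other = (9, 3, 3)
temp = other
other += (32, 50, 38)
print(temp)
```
[5, 9, 6, 9, 28, 38]
(9, 3, 3)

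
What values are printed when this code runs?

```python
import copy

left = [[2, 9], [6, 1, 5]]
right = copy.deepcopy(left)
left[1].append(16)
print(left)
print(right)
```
[[2, 9], [6, 1, 5, 16]]
[[2, 9], [6, 1, 5]]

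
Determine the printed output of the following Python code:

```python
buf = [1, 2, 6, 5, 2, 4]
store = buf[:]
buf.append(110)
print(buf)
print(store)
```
[1, 2, 6, 5, 2, 4, 110]
[1, 2, 6, 5, 2, 4]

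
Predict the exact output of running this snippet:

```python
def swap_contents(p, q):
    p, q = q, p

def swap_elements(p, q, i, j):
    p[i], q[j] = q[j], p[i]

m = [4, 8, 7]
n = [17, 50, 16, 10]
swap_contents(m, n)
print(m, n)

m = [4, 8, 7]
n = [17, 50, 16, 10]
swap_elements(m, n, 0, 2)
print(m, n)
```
[4, 8, 7] [17, 50, 16, 10]
[16, 8, 7] [17, 50, 4, 10]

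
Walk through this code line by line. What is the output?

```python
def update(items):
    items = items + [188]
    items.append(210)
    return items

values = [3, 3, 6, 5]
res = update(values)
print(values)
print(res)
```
[3, 3, 6, 5]
[3, 3, 6, 5, 188, 210]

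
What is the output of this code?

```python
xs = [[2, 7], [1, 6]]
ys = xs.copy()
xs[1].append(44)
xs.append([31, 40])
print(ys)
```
[[2, 7], [1, 6, 44]]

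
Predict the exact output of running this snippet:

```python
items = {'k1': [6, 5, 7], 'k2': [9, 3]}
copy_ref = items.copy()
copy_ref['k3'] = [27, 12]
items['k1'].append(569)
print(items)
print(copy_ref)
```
{'k1': [6, 5, 7, 569], 'k2': [9, 3]}
{'k1': [6, 5, 7, 569], 'k2': [9, 3], 'k3': [27, 12]}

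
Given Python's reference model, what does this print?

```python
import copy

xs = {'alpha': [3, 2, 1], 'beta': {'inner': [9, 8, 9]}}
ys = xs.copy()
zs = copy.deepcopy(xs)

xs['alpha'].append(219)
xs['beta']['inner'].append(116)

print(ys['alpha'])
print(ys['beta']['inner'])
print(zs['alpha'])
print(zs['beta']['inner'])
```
[3, 2, 1, 219]
[9, 8, 9, 116]
[3, 2, 1]
[9, 8, 9]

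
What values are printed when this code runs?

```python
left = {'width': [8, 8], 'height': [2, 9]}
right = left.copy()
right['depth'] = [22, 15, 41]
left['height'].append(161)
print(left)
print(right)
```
{'width': [8, 8], 'height': [2, 9, 161]}
{'width': [8, 8], 'height': [2, 9, 161], 'depth': [22, 15, 41]}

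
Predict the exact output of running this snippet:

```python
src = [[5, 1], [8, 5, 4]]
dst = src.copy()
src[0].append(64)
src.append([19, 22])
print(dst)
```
[[5, 1, 64], [8, 5, 4]]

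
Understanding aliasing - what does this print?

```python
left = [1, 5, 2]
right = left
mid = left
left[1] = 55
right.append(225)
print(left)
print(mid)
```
[1, 55, 2, 225]
[1, 55, 2, 225]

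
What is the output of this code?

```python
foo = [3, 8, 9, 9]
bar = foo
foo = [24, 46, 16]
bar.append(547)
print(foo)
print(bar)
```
[24, 46, 16]
[3, 8, 9, 9, 547]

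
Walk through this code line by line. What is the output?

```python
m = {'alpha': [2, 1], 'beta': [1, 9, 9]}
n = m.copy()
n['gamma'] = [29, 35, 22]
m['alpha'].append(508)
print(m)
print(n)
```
{'alpha': [2, 1, 508], 'beta': [1, 9, 9]}
{'alpha': [2, 1, 508], 'beta': [1, 9, 9], 'gamma': [29, 35, 22]}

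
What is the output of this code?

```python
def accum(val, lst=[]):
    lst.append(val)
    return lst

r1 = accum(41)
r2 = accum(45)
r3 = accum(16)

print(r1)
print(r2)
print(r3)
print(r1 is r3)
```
[41, 45, 16]
[41, 45, 16]
[41, 45, 16]
True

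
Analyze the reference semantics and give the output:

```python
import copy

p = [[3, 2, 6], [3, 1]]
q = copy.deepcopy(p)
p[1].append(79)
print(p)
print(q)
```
[[3, 2, 6], [3, 1, 79]]
[[3, 2, 6], [3, 1]]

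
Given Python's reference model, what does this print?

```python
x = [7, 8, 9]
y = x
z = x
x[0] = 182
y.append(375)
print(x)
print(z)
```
[182, 8, 9, 375]
[182, 8, 9, 375]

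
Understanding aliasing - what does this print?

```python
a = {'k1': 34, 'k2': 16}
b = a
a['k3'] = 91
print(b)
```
{'k1': 34, 'k2': 16, 'k3': 91}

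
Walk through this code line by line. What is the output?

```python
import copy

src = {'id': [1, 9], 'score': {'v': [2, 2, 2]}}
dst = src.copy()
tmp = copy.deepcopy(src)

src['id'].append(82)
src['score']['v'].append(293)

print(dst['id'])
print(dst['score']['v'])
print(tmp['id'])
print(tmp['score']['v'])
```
[1, 9, 82]
[2, 2, 2, 293]
[1, 9]
[2, 2, 2]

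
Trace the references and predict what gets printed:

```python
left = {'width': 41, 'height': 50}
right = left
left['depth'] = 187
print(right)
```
{'width': 41, 'height': 50, 'depth': 187}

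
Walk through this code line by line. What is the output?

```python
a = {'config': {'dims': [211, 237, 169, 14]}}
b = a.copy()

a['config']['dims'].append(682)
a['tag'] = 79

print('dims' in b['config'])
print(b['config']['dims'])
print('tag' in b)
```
True
[211, 237, 169, 14, 682]
False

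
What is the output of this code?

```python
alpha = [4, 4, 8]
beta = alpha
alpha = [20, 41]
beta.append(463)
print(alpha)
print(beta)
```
[20, 41]
[4, 4, 8, 463]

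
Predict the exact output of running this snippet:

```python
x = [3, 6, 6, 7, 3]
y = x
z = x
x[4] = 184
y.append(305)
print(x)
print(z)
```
[3, 6, 6, 7, 184, 305]
[3, 6, 6, 7, 184, 305]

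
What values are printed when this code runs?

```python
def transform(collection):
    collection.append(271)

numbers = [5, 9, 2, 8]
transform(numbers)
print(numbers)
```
[5, 9, 2, 8, 271]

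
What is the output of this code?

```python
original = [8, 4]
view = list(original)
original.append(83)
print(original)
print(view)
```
[8, 4, 83]
[8, 4]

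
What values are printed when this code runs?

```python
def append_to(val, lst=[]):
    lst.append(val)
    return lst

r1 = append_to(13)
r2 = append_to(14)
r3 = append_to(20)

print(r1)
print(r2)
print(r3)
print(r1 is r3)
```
[13, 14, 20]
[13, 14, 20]
[13, 14, 20]
True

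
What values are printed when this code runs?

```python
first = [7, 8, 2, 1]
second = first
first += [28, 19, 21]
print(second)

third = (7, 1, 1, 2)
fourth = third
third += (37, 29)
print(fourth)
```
[7, 8, 2, 1, 28, 19, 21]
(7, 1, 1, 2)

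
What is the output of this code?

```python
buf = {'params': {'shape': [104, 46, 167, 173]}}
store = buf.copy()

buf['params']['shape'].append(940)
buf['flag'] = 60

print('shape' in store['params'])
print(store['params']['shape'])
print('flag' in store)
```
True
[104, 46, 167, 173, 940]
False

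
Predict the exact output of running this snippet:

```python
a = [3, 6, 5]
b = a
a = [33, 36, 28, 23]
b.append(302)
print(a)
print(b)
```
[33, 36, 28, 23]
[3, 6, 5, 302]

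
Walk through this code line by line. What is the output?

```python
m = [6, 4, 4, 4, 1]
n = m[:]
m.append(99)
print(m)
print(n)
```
[6, 4, 4, 4, 1, 99]
[6, 4, 4, 4, 1]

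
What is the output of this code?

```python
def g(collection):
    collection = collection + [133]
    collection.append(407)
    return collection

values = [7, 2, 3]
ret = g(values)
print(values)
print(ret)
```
[7, 2, 3]
[7, 2, 3, 133, 407]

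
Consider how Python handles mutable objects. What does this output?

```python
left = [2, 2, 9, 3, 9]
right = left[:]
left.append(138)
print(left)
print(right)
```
[2, 2, 9, 3, 9, 138]
[2, 2, 9, 3, 9]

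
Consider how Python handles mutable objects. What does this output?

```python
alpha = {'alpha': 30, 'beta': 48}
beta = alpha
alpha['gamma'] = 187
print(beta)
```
{'alpha': 30, 'beta': 48, 'gamma': 187}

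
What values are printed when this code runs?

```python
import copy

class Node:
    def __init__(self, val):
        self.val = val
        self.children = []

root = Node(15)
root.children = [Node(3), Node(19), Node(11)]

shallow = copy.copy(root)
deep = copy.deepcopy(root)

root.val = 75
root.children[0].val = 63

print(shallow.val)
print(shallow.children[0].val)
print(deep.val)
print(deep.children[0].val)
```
15
63
15
3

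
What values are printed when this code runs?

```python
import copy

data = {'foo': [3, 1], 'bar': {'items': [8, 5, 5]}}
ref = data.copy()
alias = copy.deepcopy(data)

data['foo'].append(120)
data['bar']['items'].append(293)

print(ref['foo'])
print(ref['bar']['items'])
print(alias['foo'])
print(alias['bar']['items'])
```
[3, 1, 120]
[8, 5, 5, 293]
[3, 1]
[8, 5, 5]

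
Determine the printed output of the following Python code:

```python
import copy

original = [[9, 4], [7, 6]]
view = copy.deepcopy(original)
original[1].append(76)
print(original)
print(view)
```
[[9, 4], [7, 6, 76]]
[[9, 4], [7, 6]]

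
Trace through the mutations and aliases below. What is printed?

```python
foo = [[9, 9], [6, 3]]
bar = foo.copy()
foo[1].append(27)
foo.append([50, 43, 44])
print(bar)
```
[[9, 9], [6, 3, 27]]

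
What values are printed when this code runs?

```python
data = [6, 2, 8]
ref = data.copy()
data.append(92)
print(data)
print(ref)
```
[6, 2, 8, 92]
[6, 2, 8]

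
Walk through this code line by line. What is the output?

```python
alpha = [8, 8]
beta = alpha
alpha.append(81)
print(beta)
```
[8, 8, 81]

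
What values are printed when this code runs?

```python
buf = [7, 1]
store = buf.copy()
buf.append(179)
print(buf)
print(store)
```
[7, 1, 179]
[7, 1]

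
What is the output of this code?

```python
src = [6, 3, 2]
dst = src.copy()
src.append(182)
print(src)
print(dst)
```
[6, 3, 2, 182]
[6, 3, 2]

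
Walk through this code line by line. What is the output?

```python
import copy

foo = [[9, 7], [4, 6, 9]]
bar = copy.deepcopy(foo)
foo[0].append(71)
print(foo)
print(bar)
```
[[9, 7, 71], [4, 6, 9]]
[[9, 7], [4, 6, 9]]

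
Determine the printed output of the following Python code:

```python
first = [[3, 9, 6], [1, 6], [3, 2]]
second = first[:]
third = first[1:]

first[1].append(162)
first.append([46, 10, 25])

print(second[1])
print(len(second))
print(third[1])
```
[1, 6, 162]
3
[3, 2]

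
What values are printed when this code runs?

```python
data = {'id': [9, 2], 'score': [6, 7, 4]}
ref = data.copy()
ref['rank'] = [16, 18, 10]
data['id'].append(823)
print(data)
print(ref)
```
{'id': [9, 2, 823], 'score': [6, 7, 4]}
{'id': [9, 2, 823], 'score': [6, 7, 4], 'rank': [16, 18, 10]}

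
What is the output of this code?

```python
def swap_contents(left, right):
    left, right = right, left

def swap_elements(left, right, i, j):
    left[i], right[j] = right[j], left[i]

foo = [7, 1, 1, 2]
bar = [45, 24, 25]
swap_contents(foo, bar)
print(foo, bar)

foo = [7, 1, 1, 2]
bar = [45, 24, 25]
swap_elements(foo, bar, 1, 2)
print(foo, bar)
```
[7, 1, 1, 2] [45, 24, 25]
[7, 25, 1, 2] [45, 24, 1]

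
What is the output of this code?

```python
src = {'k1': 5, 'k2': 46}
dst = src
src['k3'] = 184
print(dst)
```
{'k1': 5, 'k2': 46, 'k3': 184}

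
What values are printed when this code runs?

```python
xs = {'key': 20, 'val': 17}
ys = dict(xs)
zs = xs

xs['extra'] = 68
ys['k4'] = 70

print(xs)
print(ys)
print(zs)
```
{'key': 20, 'val': 17, 'extra': 68}
{'key': 20, 'val': 17, 'k4': 70}
{'key': 20, 'val': 17, 'extra': 68}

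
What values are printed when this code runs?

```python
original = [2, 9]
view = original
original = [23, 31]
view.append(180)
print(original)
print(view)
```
[23, 31]
[2, 9, 180]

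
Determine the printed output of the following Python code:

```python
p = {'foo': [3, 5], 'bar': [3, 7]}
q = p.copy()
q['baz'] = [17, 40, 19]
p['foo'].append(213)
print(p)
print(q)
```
{'foo': [3, 5, 213], 'bar': [3, 7]}
{'foo': [3, 5, 213], 'bar': [3, 7], 'baz': [17, 40, 19]}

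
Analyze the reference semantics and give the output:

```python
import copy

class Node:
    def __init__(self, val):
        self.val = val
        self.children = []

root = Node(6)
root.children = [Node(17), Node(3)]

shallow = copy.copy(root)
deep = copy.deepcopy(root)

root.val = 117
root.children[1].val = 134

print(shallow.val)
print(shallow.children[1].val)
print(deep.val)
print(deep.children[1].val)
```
6
134
6
3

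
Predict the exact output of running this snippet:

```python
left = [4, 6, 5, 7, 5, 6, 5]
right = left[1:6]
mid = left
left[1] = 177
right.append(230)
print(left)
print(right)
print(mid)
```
[4, 177, 5, 7, 5, 6, 5]
[6, 5, 7, 5, 6, 230]
[4, 177, 5, 7, 5, 6, 5]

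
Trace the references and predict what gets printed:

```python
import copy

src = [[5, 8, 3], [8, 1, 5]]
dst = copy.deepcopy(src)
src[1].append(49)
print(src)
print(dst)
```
[[5, 8, 3], [8, 1, 5, 49]]
[[5, 8, 3], [8, 1, 5]]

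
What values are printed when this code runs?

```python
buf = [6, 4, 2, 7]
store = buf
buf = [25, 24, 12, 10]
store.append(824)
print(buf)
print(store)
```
[25, 24, 12, 10]
[6, 4, 2, 7, 824]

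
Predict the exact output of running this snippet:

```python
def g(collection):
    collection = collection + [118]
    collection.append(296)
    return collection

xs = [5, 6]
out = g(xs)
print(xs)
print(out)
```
[5, 6]
[5, 6, 118, 296]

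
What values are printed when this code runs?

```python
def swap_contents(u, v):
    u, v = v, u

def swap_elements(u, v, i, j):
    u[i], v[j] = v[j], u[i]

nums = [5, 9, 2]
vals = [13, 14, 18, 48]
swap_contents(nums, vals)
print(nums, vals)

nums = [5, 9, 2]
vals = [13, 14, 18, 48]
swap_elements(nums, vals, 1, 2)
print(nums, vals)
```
[5, 9, 2] [13, 14, 18, 48]
[5, 18, 2] [13, 14, 9, 48]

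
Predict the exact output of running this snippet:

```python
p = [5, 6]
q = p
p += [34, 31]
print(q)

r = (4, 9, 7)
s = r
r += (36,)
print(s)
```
[5, 6, 34, 31]
(4, 9, 7)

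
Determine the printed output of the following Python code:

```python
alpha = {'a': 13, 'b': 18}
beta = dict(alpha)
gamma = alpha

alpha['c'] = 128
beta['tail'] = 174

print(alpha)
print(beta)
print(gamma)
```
{'a': 13, 'b': 18, 'c': 128}
{'a': 13, 'b': 18, 'tail': 174}
{'a': 13, 'b': 18, 'c': 128}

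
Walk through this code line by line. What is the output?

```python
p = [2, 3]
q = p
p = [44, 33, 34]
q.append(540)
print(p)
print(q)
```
[44, 33, 34]
[2, 3, 540]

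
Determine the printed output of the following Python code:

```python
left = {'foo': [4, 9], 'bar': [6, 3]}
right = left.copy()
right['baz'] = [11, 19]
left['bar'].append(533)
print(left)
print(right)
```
{'foo': [4, 9], 'bar': [6, 3, 533]}
{'foo': [4, 9], 'bar': [6, 3, 533], 'baz': [11, 19]}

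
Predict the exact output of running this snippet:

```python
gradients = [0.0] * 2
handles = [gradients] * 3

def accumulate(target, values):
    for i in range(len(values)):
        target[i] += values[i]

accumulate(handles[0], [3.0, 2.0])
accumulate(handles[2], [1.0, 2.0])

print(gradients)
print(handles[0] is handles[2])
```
[4.0, 4.0]
True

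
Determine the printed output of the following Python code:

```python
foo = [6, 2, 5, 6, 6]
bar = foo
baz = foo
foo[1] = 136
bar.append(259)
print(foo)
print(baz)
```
[6, 136, 5, 6, 6, 259]
[6, 136, 5, 6, 6, 259]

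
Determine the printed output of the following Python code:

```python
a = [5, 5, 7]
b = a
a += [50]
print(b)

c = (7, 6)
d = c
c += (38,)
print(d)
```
[5, 5, 7, 50]
(7, 6)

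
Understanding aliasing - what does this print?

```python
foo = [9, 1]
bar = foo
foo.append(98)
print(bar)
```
[9, 1, 98]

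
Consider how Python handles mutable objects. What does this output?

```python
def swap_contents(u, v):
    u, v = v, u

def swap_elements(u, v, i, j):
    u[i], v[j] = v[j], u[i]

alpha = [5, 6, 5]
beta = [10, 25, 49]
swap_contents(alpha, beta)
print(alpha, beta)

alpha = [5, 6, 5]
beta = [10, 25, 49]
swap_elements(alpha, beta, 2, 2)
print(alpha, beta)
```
[5, 6, 5] [10, 25, 49]
[5, 6, 49] [10, 25, 5]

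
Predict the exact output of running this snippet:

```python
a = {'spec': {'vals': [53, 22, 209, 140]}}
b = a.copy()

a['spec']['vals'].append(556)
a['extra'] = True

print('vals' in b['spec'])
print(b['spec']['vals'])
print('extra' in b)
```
True
[53, 22, 209, 140, 556]
False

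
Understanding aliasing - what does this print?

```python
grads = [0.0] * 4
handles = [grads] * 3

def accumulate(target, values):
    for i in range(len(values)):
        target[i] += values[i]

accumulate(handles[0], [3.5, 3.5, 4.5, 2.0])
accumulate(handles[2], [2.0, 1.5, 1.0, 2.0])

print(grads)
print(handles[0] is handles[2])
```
[5.5, 5.0, 5.5, 4.0]
True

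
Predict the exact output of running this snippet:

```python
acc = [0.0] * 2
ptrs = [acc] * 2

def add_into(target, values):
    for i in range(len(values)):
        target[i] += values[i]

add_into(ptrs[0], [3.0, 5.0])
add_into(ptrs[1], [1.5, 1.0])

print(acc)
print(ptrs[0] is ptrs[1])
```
[4.5, 6.0]
True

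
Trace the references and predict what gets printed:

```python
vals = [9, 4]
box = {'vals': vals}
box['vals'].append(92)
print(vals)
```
[9, 4, 92]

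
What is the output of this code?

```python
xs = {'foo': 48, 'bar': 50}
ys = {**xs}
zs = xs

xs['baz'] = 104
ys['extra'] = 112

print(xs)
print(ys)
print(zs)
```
{'foo': 48, 'bar': 50, 'baz': 104}
{'foo': 48, 'bar': 50, 'extra': 112}
{'foo': 48, 'bar': 50, 'baz': 104}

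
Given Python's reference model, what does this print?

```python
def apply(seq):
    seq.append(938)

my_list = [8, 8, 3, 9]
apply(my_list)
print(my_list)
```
[8, 8, 3, 9, 938]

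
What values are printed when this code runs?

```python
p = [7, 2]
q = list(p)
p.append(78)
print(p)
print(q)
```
[7, 2, 78]
[7, 2]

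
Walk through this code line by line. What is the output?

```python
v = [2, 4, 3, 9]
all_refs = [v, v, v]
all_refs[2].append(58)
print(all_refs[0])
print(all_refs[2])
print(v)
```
[2, 4, 3, 9, 58]
[2, 4, 3, 9, 58]
[2, 4, 3, 9, 58]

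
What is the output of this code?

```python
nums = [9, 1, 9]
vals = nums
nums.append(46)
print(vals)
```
[9, 1, 9, 46]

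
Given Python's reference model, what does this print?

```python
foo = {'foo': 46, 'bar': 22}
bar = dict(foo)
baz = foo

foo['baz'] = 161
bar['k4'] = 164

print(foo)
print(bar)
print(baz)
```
{'foo': 46, 'bar': 22, 'baz': 161}
{'foo': 46, 'bar': 22, 'k4': 164}
{'foo': 46, 'bar': 22, 'baz': 161}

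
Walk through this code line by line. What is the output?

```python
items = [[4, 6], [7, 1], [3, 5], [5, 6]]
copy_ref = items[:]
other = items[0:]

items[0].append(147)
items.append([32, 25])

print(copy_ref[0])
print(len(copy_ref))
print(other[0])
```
[4, 6, 147]
4
[4, 6, 147]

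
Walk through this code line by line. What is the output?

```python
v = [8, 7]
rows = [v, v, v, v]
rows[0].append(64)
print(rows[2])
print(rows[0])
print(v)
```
[8, 7, 64]
[8, 7, 64]
[8, 7, 64]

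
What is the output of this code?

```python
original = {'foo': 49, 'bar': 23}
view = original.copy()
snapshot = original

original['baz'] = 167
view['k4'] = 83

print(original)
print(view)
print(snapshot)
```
{'foo': 49, 'bar': 23, 'baz': 167}
{'foo': 49, 'bar': 23, 'k4': 83}
{'foo': 49, 'bar': 23, 'baz': 167}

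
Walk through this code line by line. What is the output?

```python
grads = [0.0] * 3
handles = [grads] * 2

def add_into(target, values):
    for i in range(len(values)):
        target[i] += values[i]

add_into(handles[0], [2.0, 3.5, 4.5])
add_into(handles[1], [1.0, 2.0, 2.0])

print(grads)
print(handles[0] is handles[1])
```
[3.0, 5.5, 6.5]
True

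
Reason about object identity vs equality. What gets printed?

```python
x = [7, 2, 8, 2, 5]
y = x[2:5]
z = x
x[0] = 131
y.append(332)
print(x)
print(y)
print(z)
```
[131, 2, 8, 2, 5]
[8, 2, 5, 332]
[131, 2, 8, 2, 5]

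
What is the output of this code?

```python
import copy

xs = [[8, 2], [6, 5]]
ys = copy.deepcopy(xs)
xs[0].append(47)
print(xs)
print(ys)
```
[[8, 2, 47], [6, 5]]
[[8, 2], [6, 5]]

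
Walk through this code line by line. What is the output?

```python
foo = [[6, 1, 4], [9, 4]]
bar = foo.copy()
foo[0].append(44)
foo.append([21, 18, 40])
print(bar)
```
[[6, 1, 4, 44], [9, 4]]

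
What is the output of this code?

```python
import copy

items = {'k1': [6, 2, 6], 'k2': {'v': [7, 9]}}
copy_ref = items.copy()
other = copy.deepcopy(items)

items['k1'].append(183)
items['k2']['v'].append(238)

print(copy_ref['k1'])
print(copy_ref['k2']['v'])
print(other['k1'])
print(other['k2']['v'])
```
[6, 2, 6, 183]
[7, 9, 238]
[6, 2, 6]
[7, 9]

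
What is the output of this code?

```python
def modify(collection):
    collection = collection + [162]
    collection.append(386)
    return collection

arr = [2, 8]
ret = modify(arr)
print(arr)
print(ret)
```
[2, 8]
[2, 8, 162, 386]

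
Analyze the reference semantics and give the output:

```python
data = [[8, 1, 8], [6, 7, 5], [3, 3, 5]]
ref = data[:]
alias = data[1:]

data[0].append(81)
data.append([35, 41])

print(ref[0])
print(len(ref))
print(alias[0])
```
[8, 1, 8, 81]
3
[6, 7, 5]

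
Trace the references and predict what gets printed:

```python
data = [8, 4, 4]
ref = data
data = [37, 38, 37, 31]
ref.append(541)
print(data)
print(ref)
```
[37, 38, 37, 31]
[8, 4, 4, 541]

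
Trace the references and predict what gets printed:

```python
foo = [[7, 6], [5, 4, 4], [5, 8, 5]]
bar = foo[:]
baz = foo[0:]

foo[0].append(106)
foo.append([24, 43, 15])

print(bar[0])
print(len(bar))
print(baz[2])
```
[7, 6, 106]
3
[5, 8, 5]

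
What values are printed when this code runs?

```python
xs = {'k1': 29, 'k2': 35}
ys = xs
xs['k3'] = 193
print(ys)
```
{'k1': 29, 'k2': 35, 'k3': 193}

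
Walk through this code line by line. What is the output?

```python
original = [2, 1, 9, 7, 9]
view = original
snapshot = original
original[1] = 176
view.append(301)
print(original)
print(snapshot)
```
[2, 176, 9, 7, 9, 301]
[2, 176, 9, 7, 9, 301]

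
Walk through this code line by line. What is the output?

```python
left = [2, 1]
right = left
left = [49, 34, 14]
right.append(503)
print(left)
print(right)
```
[49, 34, 14]
[2, 1, 503]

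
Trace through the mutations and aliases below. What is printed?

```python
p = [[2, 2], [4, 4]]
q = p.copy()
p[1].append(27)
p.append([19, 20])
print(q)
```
[[2, 2], [4, 4, 27]]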